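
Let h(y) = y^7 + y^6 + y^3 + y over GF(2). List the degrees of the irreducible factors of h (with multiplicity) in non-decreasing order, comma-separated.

1, 1, 2, 3

Roots in GF(2): h(0) = 0 → root; h(1) = 0 → root.
Linear factors from roots: (y), (y + 1).
Complete factorization: h(y) = (y)·(y + 1)·(y^2 + y + 1)·(y^3 + y^2 + 1).
Factor degrees with multiplicity: 1 + 1 + 2 + 3 = 7.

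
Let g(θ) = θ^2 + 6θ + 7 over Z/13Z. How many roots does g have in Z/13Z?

0

Evaluate at each of the 13 elements of Z/13Z:
g(0) = 7; g(1) = 1; g(2) = 10; g(3) = 8; g(4) = 8; g(5) = 10; g(6) = 1; g(7) = 7; g(8) = 2; g(9) = 12; g(10) = 11; g(11) = 12; g(12) = 2.
No element is a root.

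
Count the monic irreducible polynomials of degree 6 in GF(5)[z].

Gauss's count: N_{5}(6) = (1/6) Σ_{d|6} μ(6/d)·5^d.
Divisors of 6: 1, 2, 3, 6; μ(6/d) for each: 1, -1, -1, 1.
Σ = 5^1 − 5^2 − 5^3 + 5^6 = 15480.
N = 15480/6 = 2580.

2580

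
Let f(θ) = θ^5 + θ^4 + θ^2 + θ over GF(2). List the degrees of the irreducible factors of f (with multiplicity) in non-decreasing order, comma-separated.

1, 1, 1, 2

Roots in GF(2): f(0) = 0 → root; f(1) = 0 → root.
Linear factors from roots: (θ), (θ + 1).
Complete factorization: f(θ) = (θ)·(θ + 1)^2·(θ^2 + θ + 1).
Factor degrees with multiplicity: 1 + 1 + 1 + 2 = 5.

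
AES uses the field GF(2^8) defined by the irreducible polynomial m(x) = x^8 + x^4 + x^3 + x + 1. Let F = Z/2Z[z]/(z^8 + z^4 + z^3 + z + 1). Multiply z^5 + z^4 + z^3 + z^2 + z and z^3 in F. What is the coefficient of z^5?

Multiply in Z/2Z[z]: (z^5 + z^4 + z^3 + z^2 + z)·(z^3) = z^8 + z^7 + z^6 + z^5 + z^4.
Reduce using z^8 ≡ z^4 + z^3 + z + 1 (mod z^8 + z^4 + z^3 + z + 1).
Reduced: z^7 + z^6 + z^5 + z^3 + z + 1.

1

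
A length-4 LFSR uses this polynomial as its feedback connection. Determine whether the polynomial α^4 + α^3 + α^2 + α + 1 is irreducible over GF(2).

Write h(α) = α^4 + α^3 + α^2 + α + 1.
Check for roots in GF(2): h(0) = 1; h(1) = 1.
No roots, so no linear factors.
Monic irreducibles of degree 2 over GF(2): α^2 + α + 1.
None of them divide h (all give nonzero remainder).
No irreducible factor of degree ≤ 2 exists, so h is irreducible over GF(2).

Yes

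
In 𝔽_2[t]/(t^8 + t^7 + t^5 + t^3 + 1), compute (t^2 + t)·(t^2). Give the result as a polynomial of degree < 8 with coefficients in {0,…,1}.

Multiply in 𝔽_2[t]: (t^2 + t)·(t^2) = t^4 + t^3.
Reduced: t^4 + t^3.

t^4 + t^3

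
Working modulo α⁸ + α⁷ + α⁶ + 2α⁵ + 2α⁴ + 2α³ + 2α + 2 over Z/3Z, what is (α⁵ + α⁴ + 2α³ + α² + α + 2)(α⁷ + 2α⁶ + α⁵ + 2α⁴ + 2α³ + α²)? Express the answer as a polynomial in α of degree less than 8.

Multiply in Z/3Z[α]: (α⁵ + α⁴ + 2α³ + α² + α + 2)·(α⁷ + 2α⁶ + α⁵ + 2α⁴ + 2α³ + α²) = α¹² + 2α¹⁰ + 2α⁹ + 2α⁵ + α⁴ + 2α³ + 2α².
Reduce using α⁸ ≡ 2α⁷ + 2α⁶ + α⁵ + α⁴ + α³ + α + 1 (mod α⁸ + α⁷ + α⁶ + 2α⁵ + 2α⁴ + 2α³ + 2α + 2).
Reduced: α⁷ + α⁶ + 2α⁴ + 2α³ + α + 2.

α^7 + α^6 + 2α^4 + 2α^3 + α + 2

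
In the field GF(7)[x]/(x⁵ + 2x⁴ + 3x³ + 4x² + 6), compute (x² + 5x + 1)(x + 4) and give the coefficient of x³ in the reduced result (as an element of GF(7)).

1

Multiply in GF(7)[x]: (x² + 5x + 1)·(x + 4) = x³ + 2x² + 4.
Reduced: x³ + 2x² + 4.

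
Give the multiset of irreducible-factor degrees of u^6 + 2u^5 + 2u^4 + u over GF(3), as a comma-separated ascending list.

Write h(u) = u^6 + 2u^5 + 2u^4 + u.
Roots in GF(3): h(0) = 0 → root; h(1) = 0 → root; h(2) = 0 → root.
Linear factors from roots: (u), (u + 2), (u + 1).
Complete factorization: h(u) = (u)·(u + 2)·(u + 1)^2·(u^2 + u + 2).
Factor degrees with multiplicity: 1 + 1 + 1 + 1 + 2 = 6.

1, 1, 1, 1, 2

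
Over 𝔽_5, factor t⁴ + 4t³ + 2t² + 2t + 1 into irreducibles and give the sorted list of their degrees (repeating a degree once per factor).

1, 3

Write h(t) = t⁴ + 4t³ + 2t² + 2t + 1.
Roots in 𝔽_5: h(0) = 1; h(1) = 0 → root; h(2) = 1; h(3) = 4; h(4) = 3.
Linear factors from roots: (t + 4).
Complete factorization: h(t) = (t + 4)·(t³ + 2t + 4).
Factor degrees with multiplicity: 1 + 3 = 4.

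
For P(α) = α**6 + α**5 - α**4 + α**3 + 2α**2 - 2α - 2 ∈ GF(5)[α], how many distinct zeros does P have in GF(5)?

3

Evaluate at each of the 5 elements of GF(5):
P(0) = 3; P(1) = 0 → root; P(2) = 0 → root; P(3) = 3; P(4) = 0 → root.
Roots: {1, 2, 4}.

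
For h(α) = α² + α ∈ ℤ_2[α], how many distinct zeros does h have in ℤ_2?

Evaluate at each of the 2 elements of ℤ_2:
h(0) = 0 → root; h(1) = 0 → root.
Roots: {0, 1}.

2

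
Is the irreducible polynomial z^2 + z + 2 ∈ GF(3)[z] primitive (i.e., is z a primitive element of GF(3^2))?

Write f(z) = z^2 + z + 2.
|GF(3^2)^×| = 3^2 − 1 = 8. Prime factorization: 8 = 2^3.
f is primitive ⇔ z has order 8 in GF(3)[z]/(f), i.e. z^(8/q) ≠ 1 for each prime q | 8.
z^(4) mod f = 2.
None equal 1, so z has full order 8; f is primitive.

Yes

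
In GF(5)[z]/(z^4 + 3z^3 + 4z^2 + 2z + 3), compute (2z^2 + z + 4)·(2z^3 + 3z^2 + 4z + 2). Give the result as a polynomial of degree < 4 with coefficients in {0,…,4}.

3z^2 + 4z

Multiply in GF(5)[z]: (2z^2 + z + 4)·(2z^3 + 3z^2 + 4z + 2) = 4z^5 + 3z^4 + 4z^3 + 3z + 3.
Reduce using z^4 ≡ 2z^3 + z^2 + 3z + 2 (mod z^4 + 3z^3 + 4z^2 + 2z + 3).
Reduced: 3z^2 + 4z.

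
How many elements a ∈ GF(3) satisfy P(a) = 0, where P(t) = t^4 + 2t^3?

Evaluate at each of the 3 elements of GF(3):
P(0) = 0 → root; P(1) = 0 → root; P(2) = 2.
Roots: {0, 1}.

2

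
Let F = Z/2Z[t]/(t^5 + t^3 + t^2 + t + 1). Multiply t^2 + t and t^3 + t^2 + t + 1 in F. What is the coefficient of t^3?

1

Multiply in Z/2Z[t]: (t^2 + t)·(t^3 + t^2 + t + 1) = t^5 + t.
Reduce using t^5 ≡ t^3 + t^2 + t + 1 (mod t^5 + t^3 + t^2 + t + 1).
Reduced: t^3 + t^2 + 1.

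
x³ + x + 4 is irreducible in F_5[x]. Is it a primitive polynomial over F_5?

No

Write f(x) = x³ + x + 4.
|GF(5^3)^×| = 5^3 − 1 = 124. Prime factorization: 124 = 2^2·31.
f is primitive ⇔ x has order 124 in GF(5)[x]/(f), i.e. x^(124/q) ≠ 1 for each prime q | 124.
x^(62) mod f = 1
x^(4) mod f = 4x² + x.
Since x^(62) = 1, the order of x divides 62 < 124; not primitive.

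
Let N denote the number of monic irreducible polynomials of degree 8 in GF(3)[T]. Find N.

x^(3^8) − x is the product of all monic irreducibles of degree dividing 8; Möbius inversion gives N = (1/8) Σ μ(8/d)·3^d.
Divisors of 8: 1, 2, 4, 8; μ(8/d) for each: 0, 0, -1, 1.
Σ = − 3^4 + 3^8 = 6480.
N = 6480/8 = 810.

810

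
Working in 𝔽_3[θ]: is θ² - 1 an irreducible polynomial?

Write P(θ) = θ² - 1.
Check for roots in 𝔽_3: P(0) = 2; P(1) = 0 → root; P(2) = 0 → root.
P(1) = 0, so (θ − 1) divides P(θ); P is reducible.

No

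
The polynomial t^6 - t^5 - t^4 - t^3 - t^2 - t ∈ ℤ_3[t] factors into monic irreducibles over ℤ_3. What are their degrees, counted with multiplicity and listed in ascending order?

1, 2, 3

Write h(t) = t^6 - t^5 - t^4 - t^3 - t^2 - t.
Roots in ℤ_3: h(0) = 0 → root; h(1) = 2; h(2) = 2.
Linear factors from roots: (t).
Complete factorization: h(t) = (t)·(t^2 + t - 1)·(t^3 + t^2 - t + 1).
Factor degrees with multiplicity: 1 + 2 + 3 = 6.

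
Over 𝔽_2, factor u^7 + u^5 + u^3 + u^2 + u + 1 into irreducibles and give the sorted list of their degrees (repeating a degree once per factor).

Write h(u) = u^7 + u^5 + u^3 + u^2 + u + 1.
Roots in 𝔽_2: h(0) = 1; h(1) = 0 → root.
Linear factors from roots: (u + 1).
Complete factorization: h(u) = (u + 1)^2·(u^2 + u + 1)·(u^3 + u^2 + 1).
Factor degrees with multiplicity: 1 + 1 + 2 + 3 = 7.

1, 1, 2, 3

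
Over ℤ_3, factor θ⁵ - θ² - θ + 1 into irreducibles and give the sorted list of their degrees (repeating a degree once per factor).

1, 1, 1, 2

Write h(θ) = θ⁵ - θ² - θ + 1.
Roots in ℤ_3: h(0) = 1; h(1) = 0 → root; h(2) = 0 → root.
Linear factors from roots: (θ - 1), (θ + 1).
Complete factorization: h(θ) = (θ - 1)·(θ + 1)^2·(θ² - θ - 1).
Factor degrees with multiplicity: 1 + 1 + 1 + 2 = 5.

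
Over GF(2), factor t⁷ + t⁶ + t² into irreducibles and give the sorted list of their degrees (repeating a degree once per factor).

Write h(t) = t⁷ + t⁶ + t².
Roots in GF(2): h(0) = 0 → root; h(1) = 1.
Linear factors from roots: (t).
Complete factorization: h(t) = (t)^2·(t² + t + 1)·(t³ + t + 1).
Factor degrees with multiplicity: 1 + 1 + 2 + 3 = 7.

1, 1, 2, 3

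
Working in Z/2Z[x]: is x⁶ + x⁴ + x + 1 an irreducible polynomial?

No

Write m(x) = x⁶ + x⁴ + x + 1.
Check for roots in Z/2Z: m(0) = 1; m(1) = 0 → root.
m(1) = 0, so (x − 1) divides m(x); m is reducible.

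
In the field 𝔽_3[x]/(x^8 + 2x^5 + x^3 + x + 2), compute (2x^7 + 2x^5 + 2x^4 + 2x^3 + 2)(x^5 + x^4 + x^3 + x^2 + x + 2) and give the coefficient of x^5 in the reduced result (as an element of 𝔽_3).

Multiply in 𝔽_3[x]: (2x^7 + 2x^5 + 2x^4 + 2x^3 + 2)·(x^5 + x^4 + x^3 + x^2 + x + 2) = 2x^12 + 2x^11 + x^10 + 2x^8 + x^7 + x^5 + 2x^4 + 2x^2 + 2x + 1.
Reduce using x^8 ≡ x^5 + 2x^3 + 2x + 1 (mod x^8 + 2x^5 + x^3 + x + 2).
Reduced: 2x^5 + x^2 + 2.

2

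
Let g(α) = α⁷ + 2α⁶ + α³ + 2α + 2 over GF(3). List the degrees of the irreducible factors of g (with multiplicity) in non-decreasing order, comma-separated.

Roots in GF(3): g(0) = 2; g(1) = 2; g(2) = 0 → root.
Linear factors from roots: (α + 1).
Complete factorization: g(α) = (α + 1)^3·(α² + 1)·(α² + 2α + 2).
Factor degrees with multiplicity: 1 + 1 + 1 + 2 + 2 = 7.

1, 1, 1, 2, 2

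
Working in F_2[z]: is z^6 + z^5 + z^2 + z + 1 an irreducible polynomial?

Yes

Write h(z) = z^6 + z^5 + z^2 + z + 1.
Check for roots in F_2: h(0) = 1; h(1) = 1.
No roots, so no linear factors.
Monic irreducibles of degree 2 over GF(2): z^2 + z + 1.
None of them divide h (all give nonzero remainder).
Monic irreducibles of degree 3 over GF(2): z^3 + z + 1, z^3 + z^2 + 1.
None of them divide h (all give nonzero remainder).
No irreducible factor of degree ≤ 3 exists, so h is irreducible over GF(2).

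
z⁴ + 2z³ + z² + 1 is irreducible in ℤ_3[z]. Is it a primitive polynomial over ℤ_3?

Write f(z) = z⁴ + 2z³ + z² + 1.
|GF(3^4)^×| = 3^4 − 1 = 80. Prime factorization: 80 = 2^4·5.
f is primitive ⇔ z has order 80 in GF(3)[z]/(f), i.e. z^(80/q) ≠ 1 for each prime q | 80.
z^(40) mod f = 1
z^(16) mod f = z³ + z² + 2z.
Since z^(40) = 1, the order of z divides 40 < 80; not primitive.

No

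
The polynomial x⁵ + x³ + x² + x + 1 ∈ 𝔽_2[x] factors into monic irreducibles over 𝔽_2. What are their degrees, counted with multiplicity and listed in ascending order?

5

Write f(x) = x⁵ + x³ + x² + x + 1.
Roots in 𝔽_2: f(0) = 1; f(1) = 1.
Complete factorization: f(x) = (x⁵ + x³ + x² + x + 1).
Factor degrees with multiplicity: 5 = 5.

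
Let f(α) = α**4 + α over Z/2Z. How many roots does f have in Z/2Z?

2

Evaluate at each of the 2 elements of Z/2Z:
f(0) = 0 → root; f(1) = 0 → root.
Roots: {0, 1}.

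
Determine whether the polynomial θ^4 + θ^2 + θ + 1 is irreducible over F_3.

Write h(θ) = θ^4 + θ^2 + θ + 1.
Check for roots in F_3: h(0) = 1; h(1) = 1; h(2) = 2.
No roots, so no linear factors.
Monic irreducibles of degree 2 over GF(3): θ^2 + 1, θ^2 + θ + 2, θ^2 + 2θ + 2.
None of them divide h (all give nonzero remainder).
No irreducible factor of degree ≤ 2 exists, so h is irreducible over GF(3).

Yes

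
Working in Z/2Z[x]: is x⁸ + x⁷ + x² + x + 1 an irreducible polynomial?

Yes

Write P(x) = x⁸ + x⁷ + x² + x + 1.
Check for roots in Z/2Z: P(0) = 1; P(1) = 1.
No roots, so no linear factors.
Monic irreducibles of degree 2 over GF(2): x² + x + 1.
None of them divide P (all give nonzero remainder).
Monic irreducibles of degree 3 over GF(2): x³ + x + 1, x³ + x² + 1.
None of them divide P (all give nonzero remainder).
Monic irreducibles of degree 4 over GF(2): x⁴ + x + 1, x⁴ + x³ + 1, x⁴ + x³ + x² + x + 1.
None of them divide P (all give nonzero remainder).
No irreducible factor of degree ≤ 4 exists, so P is irreducible over GF(2).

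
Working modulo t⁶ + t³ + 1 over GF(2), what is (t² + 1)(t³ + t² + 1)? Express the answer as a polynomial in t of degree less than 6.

Multiply in GF(2)[t]: (t² + 1)·(t³ + t² + 1) = t⁵ + t⁴ + t³ + 1.
Reduced: t⁵ + t⁴ + t³ + 1.

t^5 + t^4 + t^3 + 1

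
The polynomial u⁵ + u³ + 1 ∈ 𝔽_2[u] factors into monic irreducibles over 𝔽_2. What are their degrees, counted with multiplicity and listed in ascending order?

5

Write h(u) = u⁵ + u³ + 1.
Roots in 𝔽_2: h(0) = 1; h(1) = 1.
Complete factorization: h(u) = (u⁵ + u³ + 1).
Factor degrees with multiplicity: 5 = 5.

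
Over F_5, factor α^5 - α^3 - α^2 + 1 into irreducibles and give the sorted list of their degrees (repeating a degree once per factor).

Write h(α) = α^5 - α^3 - α^2 + 1.
Roots in F_5: h(0) = 1; h(1) = 0 → root; h(2) = 1; h(3) = 3; h(4) = 0 → root.
Linear factors from roots: (α - 1), (α + 1).
Complete factorization: h(α) = (α + 1)·(α - 1)^2·(α^2 + α + 1).
Factor degrees with multiplicity: 1 + 1 + 1 + 2 = 5.

1, 1, 1, 2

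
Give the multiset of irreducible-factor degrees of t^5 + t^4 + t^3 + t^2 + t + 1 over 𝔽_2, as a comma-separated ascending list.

Write f(t) = t^5 + t^4 + t^3 + t^2 + t + 1.
Roots in 𝔽_2: f(0) = 1; f(1) = 0 → root.
Linear factors from roots: (t + 1).
Complete factorization: f(t) = (t + 1)·(t^2 + t + 1)^2.
Factor degrees with multiplicity: 1 + 2 + 2 = 5.

1, 2, 2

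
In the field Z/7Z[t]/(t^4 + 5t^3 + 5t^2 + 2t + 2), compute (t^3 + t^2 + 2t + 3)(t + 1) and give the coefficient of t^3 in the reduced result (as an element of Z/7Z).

4

Multiply in Z/7Z[t]: (t^3 + t^2 + 2t + 3)·(t + 1) = t^4 + 2t^3 + 3t^2 + 5t + 3.
Reduce using t^4 ≡ 2t^3 + 2t^2 + 5t + 5 (mod t^4 + 5t^3 + 5t^2 + 2t + 2).
Reduced: 4t^3 + 5t^2 + 3t + 1.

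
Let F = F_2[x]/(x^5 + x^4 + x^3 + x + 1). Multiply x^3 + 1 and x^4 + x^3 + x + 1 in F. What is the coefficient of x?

0

Multiply in F_2[x]: (x^3 + 1)·(x^4 + x^3 + x + 1) = x^7 + x^6 + x + 1.
Reduce using x^5 ≡ x^4 + x^3 + x + 1 (mod x^5 + x^4 + x^3 + x + 1).
Reduced: x^4 + x^2.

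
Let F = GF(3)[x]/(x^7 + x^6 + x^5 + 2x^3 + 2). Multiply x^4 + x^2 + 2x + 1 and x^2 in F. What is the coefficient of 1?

0

Multiply in GF(3)[x]: (x^4 + x^2 + 2x + 1)·(x^2) = x^6 + x^4 + 2x^3 + x^2.
Reduced: x^6 + x^4 + 2x^3 + x^2.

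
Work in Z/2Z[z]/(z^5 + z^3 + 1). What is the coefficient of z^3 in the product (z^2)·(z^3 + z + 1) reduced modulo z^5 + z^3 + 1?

Multiply in Z/2Z[z]: (z^2)·(z^3 + z + 1) = z^5 + z^3 + z^2.
Reduce using z^5 ≡ z^3 + 1 (mod z^5 + z^3 + 1).
Reduced: z^2 + 1.

0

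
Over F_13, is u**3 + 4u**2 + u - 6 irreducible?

No

Write g(u) = u**3 + 4u**2 + u - 6.
Check each element of F_13 for a root: g(0)=7, g(1)=0, g(2)=7, g(3)=8, g(4)=9, g(5)=3, g(6)=9, g(7)=7, g(8)=3, g(9)=3, g(10)=0, g(11)=0, g(12)=9.
g(1) = 0, so (u − 1) divides g(u); g is reducible.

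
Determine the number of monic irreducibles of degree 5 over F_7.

Gauss's count: N_{7}(5) = (1/5) Σ_{d|5} μ(5/d)·7^d.
Divisors of 5: 1, 5; μ(5/d) for each: -1, 1.
Σ = − 7^1 + 7^5 = 16800.
N = 16800/5 = 3360.

3360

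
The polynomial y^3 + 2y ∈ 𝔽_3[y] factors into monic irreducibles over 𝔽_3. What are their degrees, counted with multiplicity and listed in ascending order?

1, 1, 1

Write f(y) = y^3 + 2y.
Roots in 𝔽_3: f(0) = 0 → root; f(1) = 0 → root; f(2) = 0 → root.
Linear factors from roots: (y), (y + 2), (y + 1).
Complete factorization: f(y) = (y)·(y + 1)·(y + 2).
Factor degrees with multiplicity: 1 + 1 + 1 = 3.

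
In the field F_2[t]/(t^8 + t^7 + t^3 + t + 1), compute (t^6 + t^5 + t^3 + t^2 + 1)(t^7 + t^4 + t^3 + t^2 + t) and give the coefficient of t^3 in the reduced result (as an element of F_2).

0

Multiply in F_2[t]: (t^6 + t^5 + t^3 + t^2 + 1)·(t^7 + t^4 + t^3 + t^2 + t) = t^13 + t^12 + t^9 + t^6 + t^4 + t^2 + t.
Reduce using t^8 ≡ t^7 + t^3 + t + 1 (mod t^8 + t^7 + t^3 + t + 1).
Reduced: t^5.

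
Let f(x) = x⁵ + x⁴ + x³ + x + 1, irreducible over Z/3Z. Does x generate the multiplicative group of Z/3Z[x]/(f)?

|GF(3^5)^×| = 3^5 − 1 = 242. Prime factorization: 242 = 2·11^2.
f is primitive ⇔ x has order 242 in GF(3)[x]/(f), i.e. x^(242/q) ≠ 1 for each prime q | 242.
x^(121) mod f = 2.
x^(22) mod f = x⁴ + 2x³ + x² + 1.
None equal 1, so x has full order 242; f is primitive.

Yes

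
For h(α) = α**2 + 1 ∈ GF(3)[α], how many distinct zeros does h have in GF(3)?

0

Evaluate at each of the 3 elements of GF(3):
h(0) = 1; h(1) = 2; h(2) = 2.
No element is a root.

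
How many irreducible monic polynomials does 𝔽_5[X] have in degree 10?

x^(5^10) − x is the product of all monic irreducibles of degree dividing 10; Möbius inversion gives N = (1/10) Σ μ(10/d)·5^d.
Divisors of 10: 1, 2, 5, 10; μ(10/d) for each: 1, -1, -1, 1.
Σ = 5^1 − 5^2 − 5^5 + 5^10 = 9762480.
N = 9762480/10 = 976248.

976248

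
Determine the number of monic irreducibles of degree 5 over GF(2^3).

6552

Gauss's count: N_{8}(5) = (1/5) Σ_{d|5} μ(5/d)·8^d.
Divisors of 5: 1, 5; μ(5/d) for each: -1, 1.
Σ = − 8^1 + 8^5 = 32760.
N = 32760/5 = 6552.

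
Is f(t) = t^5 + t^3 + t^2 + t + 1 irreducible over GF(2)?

Check for roots in GF(2): f(0) = 1; f(1) = 1.
No roots, so no linear factors.
Monic irreducibles of degree 2 over GF(2): t^2 + t + 1.
None of them divide f (all give nonzero remainder).
No irreducible factor of degree ≤ 2 exists, so f is irreducible over GF(2).

Yes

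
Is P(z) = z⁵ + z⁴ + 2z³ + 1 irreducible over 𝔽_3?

Yes

Check for roots in 𝔽_3: P(0) = 1; P(1) = 2; P(2) = 2.
No roots, so no linear factors.
Monic irreducibles of degree 2 over GF(3): z² + 1, z² + z + 2, z² + 2z + 2.
None of them divide P (all give nonzero remainder).
No irreducible factor of degree ≤ 2 exists, so P is irreducible over GF(3).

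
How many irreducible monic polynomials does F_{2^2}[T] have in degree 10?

By the necklace-counting formula, N_4(10) = (1/10) Σ_{d|10} μ(10/d)·4^d.
Divisors of 10: 1, 2, 5, 10; μ(10/d) for each: 1, -1, -1, 1.
Σ = 4^1 − 4^2 − 4^5 + 4^10 = 1047540.
N = 1047540/10 = 104754.

104754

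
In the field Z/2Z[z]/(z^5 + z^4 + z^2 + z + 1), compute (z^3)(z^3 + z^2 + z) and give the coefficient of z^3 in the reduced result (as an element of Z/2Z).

Multiply in Z/2Z[z]: (z^3)·(z^3 + z^2 + z) = z^6 + z^5 + z^4.
Reduce using z^5 ≡ z^4 + z^2 + z + 1 (mod z^5 + z^4 + z^2 + z + 1).
Reduced: z^4 + z^3 + z^2 + z.

1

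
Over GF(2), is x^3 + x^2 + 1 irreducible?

Write g(x) = x^3 + x^2 + 1.
Check for roots in GF(2): g(0) = 1; g(1) = 1.
No roots. A degree-3 polynomial over a field with no linear factor is irreducible.

Yes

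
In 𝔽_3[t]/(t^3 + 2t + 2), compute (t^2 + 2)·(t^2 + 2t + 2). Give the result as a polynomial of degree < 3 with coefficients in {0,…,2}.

2t^2 + t

Multiply in 𝔽_3[t]: (t^2 + 2)·(t^2 + 2t + 2) = t^4 + 2t^3 + t^2 + t + 1.
Reduce using t^3 ≡ t + 1 (mod t^3 + 2t + 2).
Reduced: 2t^2 + t.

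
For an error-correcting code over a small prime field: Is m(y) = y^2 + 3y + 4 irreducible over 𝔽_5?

Check for roots in 𝔽_5: m(0) = 4; m(1) = 3; m(2) = 4; m(3) = 2; m(4) = 2.
No roots. A degree-2 polynomial over a field with no linear factor is irreducible.

Yes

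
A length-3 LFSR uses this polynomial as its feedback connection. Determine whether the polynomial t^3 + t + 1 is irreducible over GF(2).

Yes

Write P(t) = t^3 + t + 1.
Check for roots in GF(2): P(0) = 1; P(1) = 1.
No roots. A degree-3 polynomial over a field with no linear factor is irreducible.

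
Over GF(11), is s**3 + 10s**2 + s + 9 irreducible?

Yes

Write g(s) = s**3 + 10s**2 + s + 9.
Check each element of GF(11) for a root: g(0)=9, g(1)=10, g(2)=4, g(3)=8, g(4)=6, g(5)=4, g(6)=8, g(7)=2, g(8)=3, g(9)=6, g(10)=6.
No roots. A degree-3 polynomial over a field with no linear factor is irreducible.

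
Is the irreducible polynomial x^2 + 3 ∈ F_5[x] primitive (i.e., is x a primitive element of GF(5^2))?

No

Write f(x) = x^2 + 3.
|GF(5^2)^×| = 5^2 − 1 = 24. Prime factorization: 24 = 2^3·3.
f is primitive ⇔ x has order 24 in GF(5)[x]/(f), i.e. x^(24/q) ≠ 1 for each prime q | 24.
x^(12) mod f = 4.
x^(8) mod f = 1
Since x^(8) = 1, the order of x divides 8 < 24; not primitive.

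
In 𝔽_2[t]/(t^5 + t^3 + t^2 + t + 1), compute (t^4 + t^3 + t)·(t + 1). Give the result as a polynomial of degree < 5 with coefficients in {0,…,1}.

1

Multiply in 𝔽_2[t]: (t^4 + t^3 + t)·(t + 1) = t^5 + t^3 + t^2 + t.
Reduce using t^5 ≡ t^3 + t^2 + t + 1 (mod t^5 + t^3 + t^2 + t + 1).
Reduced: 1.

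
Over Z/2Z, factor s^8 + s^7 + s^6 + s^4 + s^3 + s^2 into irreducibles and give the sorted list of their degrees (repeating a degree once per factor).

Write h(s) = s^8 + s^7 + s^6 + s^4 + s^3 + s^2.
Roots in Z/2Z: h(0) = 0 → root; h(1) = 0 → root.
Linear factors from roots: (s), (s + 1).
Complete factorization: h(s) = (s)^2·(s + 1)^4·(s^2 + s + 1).
Factor degrees with multiplicity: 1 + 1 + 1 + 1 + 1 + 1 + 2 = 8.

1, 1, 1, 1, 1, 1, 2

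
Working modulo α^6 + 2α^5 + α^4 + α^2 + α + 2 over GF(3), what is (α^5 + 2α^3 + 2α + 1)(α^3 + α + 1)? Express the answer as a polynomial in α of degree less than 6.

α^3 + 2α^2 + α + 1

Multiply in GF(3)[α]: (α^5 + 2α^3 + 2α + 1)·(α^3 + α + 1) = α^8 + α^5 + α^4 + 2α^2 + 1.
Reduce using α^6 ≡ α^5 + 2α^4 + 2α^2 + 2α + 1 (mod α^6 + 2α^5 + α^4 + α^2 + α + 2).
Reduced: α^3 + 2α^2 + α + 1.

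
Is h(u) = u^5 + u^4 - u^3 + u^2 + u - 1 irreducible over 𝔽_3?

No

Check for roots in 𝔽_3: h(0) = 2; h(1) = 2; h(2) = 0 → root.
h(2) = 0, so (u − 2) divides h(u); h is reducible.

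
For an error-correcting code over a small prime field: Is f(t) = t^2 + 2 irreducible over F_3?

Check for roots in F_3: f(0) = 2; f(1) = 0 → root; f(2) = 0 → root.
f(1) = 0, so (t − 1) divides f(t); f is reducible.

No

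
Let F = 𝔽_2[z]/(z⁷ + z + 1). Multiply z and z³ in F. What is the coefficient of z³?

Multiply in 𝔽_2[z]: (z)·(z³) = z⁴.
Reduced: z⁴.

0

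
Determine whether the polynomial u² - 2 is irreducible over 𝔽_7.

No

Write f(u) = u² - 2.
Check for roots in 𝔽_7: f(0) = 5; f(1) = 6; f(2) = 2; f(3) = 0 → root; f(4) = 0 → root; f(5) = 2; f(6) = 6.
f(3) = 0, so (u − 3) divides f(u); f is reducible.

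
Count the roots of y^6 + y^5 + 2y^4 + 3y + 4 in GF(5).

Write g(y) = y^6 + y^5 + 2y^4 + 3y + 4.
Evaluate at each of the 5 elements of GF(5):
g(0) = 4; g(1) = 1; g(2) = 3; g(3) = 2; g(4) = 3.
No element is a root.

0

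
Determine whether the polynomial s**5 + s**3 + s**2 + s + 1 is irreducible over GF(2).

Write m(s) = s**5 + s**3 + s**2 + s + 1.
Check for roots in GF(2): m(0) = 1; m(1) = 1.
No roots, so no linear factors.
Monic irreducibles of degree 2 over GF(2): s**2 + s + 1.
None of them divide m (all give nonzero remainder).
No irreducible factor of degree ≤ 2 exists, so m is irreducible over GF(2).

Yes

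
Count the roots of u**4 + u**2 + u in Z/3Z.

2

Write f(u) = u**4 + u**2 + u.
Evaluate at each of the 3 elements of Z/3Z:
f(0) = 0 → root; f(1) = 0 → root; f(2) = 1.
Roots: {0, 1}.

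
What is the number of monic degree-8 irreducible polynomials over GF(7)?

720300

By the necklace-counting formula, N_7(8) = (1/8) Σ_{d|8} μ(8/d)·7^d.
Divisors of 8: 1, 2, 4, 8; μ(8/d) for each: 0, 0, -1, 1.
Σ = − 7^4 + 7^8 = 5762400.
N = 5762400/8 = 720300.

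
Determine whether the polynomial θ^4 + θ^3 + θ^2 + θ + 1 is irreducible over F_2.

Write h(θ) = θ^4 + θ^3 + θ^2 + θ + 1.
Check for roots in F_2: h(0) = 1; h(1) = 1.
No roots, so no linear factors.
Monic irreducibles of degree 2 over GF(2): θ^2 + θ + 1.
None of them divide h (all give nonzero remainder).
No irreducible factor of degree ≤ 2 exists, so h is irreducible over GF(2).

Yes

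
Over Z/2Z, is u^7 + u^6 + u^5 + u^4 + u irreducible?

Write h(u) = u^7 + u^6 + u^5 + u^4 + u.
Check for roots in Z/2Z: h(0) = 0 → root; h(1) = 1.
h(0) = 0, so (u) divides h(u); h is reducible.

No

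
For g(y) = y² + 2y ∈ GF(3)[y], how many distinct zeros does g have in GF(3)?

2

Evaluate at each of the 3 elements of GF(3):
g(0) = 0 → root; g(1) = 0 → root; g(2) = 2.
Roots: {0, 1}.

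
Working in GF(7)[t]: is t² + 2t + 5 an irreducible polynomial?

Yes

Write P(t) = t² + 2t + 5.
Check for roots in GF(7): P(0) = 5; P(1) = 1; P(2) = 6; P(3) = 6; P(4) = 1; P(5) = 5; P(6) = 4.
No roots. A degree-2 polynomial over a field with no linear factor is irreducible.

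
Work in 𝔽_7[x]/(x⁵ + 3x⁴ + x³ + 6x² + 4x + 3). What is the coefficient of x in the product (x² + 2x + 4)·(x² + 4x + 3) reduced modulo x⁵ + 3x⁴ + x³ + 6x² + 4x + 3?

Multiply in 𝔽_7[x]: (x² + 2x + 4)·(x² + 4x + 3) = x⁴ + 6x³ + x² + x + 5.
Reduced: x⁴ + 6x³ + x² + x + 5.

1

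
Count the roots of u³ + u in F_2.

Write h(u) = u³ + u.
Evaluate at each of the 2 elements of F_2:
h(0) = 0 → root; h(1) = 0 → root.
Roots: {0, 1}.

2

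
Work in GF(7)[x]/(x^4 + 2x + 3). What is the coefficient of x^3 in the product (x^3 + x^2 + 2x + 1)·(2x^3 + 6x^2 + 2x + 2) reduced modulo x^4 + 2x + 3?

0

Multiply in GF(7)[x]: (x^3 + x^2 + 2x + 1)·(2x^3 + 6x^2 + 2x + 2) = 2x^6 + x^5 + 5x^4 + 4x^3 + 5x^2 + 6x + 2.
Reduce using x^4 ≡ 5x + 4 (mod x^4 + 2x + 3).
Reduced: 4x^2 + 1.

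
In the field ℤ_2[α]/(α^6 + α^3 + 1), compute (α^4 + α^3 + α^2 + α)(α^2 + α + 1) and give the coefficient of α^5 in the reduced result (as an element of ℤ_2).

Multiply in ℤ_2[α]: (α^4 + α^3 + α^2 + α)·(α^2 + α + 1) = α^6 + α^4 + α^3 + α.
Reduce using α^6 ≡ α^3 + 1 (mod α^6 + α^3 + 1).
Reduced: α^4 + α + 1.

0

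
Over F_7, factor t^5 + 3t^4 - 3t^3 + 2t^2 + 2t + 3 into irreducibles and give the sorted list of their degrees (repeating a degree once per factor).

Write h(t) = t^5 + 3t^4 - 3t^3 + 2t^2 + 2t + 3.
Complete factorization: h(t) = (t^2 - 3t - 2)·(t^3 - t^2 + 3t + 2).
Factor degrees with multiplicity: 2 + 3 = 5.

2, 3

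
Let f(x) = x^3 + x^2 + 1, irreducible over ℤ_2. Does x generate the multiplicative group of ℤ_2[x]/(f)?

|GF(2^3)^×| = 2^3 − 1 = 7. Prime factorization: 7 = 7.
f is primitive ⇔ x has order 7 in GF(2)[x]/(f), i.e. x^(7/q) ≠ 1 for each prime q | 7.
x^(1) mod f = x.
None equal 1, so x has full order 7; f is primitive.

Yes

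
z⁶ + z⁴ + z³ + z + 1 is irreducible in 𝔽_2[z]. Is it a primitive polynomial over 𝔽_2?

Yes

Write f(z) = z⁶ + z⁴ + z³ + z + 1.
|GF(2^6)^×| = 2^6 − 1 = 63. Prime factorization: 63 = 3^2·7.
f is primitive ⇔ z has order 63 in GF(2)[z]/(f), i.e. z^(63/q) ≠ 1 for each prime q | 63.
z^(21) mod f = z³ + z² + z.
z^(9) mod f = z⁵ + z⁴ + z² + 1.
None equal 1, so z has full order 63; f is primitive.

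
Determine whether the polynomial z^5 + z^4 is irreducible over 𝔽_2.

No

Write P(z) = z^5 + z^4.
Check for roots in 𝔽_2: P(0) = 0 → root; P(1) = 0 → root.
P(0) = 0, so (z) divides P(z); P is reducible.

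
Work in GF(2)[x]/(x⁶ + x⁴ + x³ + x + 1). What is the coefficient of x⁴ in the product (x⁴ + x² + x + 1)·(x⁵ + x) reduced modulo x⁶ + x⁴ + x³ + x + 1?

1

Multiply in GF(2)[x]: (x⁴ + x² + x + 1)·(x⁵ + x) = x⁹ + x⁷ + x⁶ + x³ + x² + x.
Reduce using x⁶ ≡ x⁴ + x³ + x + 1 (mod x⁶ + x⁴ + x³ + x + 1).
Reduced: x⁴ + x² + x.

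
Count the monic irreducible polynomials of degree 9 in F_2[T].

The number of monic irreducibles of degree 9 over GF(2) is (1/9)·Σ_{d∣9} μ(9/d) 2^d.
Divisors of 9: 1, 3, 9; μ(9/d) for each: 0, -1, 1.
Σ = − 2^3 + 2^9 = 504.
N = 504/9 = 56.

56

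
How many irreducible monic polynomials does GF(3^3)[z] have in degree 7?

Gauss's count: N_{27}(7) = (1/7) Σ_{d|7} μ(7/d)·27^d.
Divisors of 7: 1, 7; μ(7/d) for each: -1, 1.
Σ = − 27^1 + 27^7 = 10460353176.
N = 10460353176/7 = 1494336168.

1494336168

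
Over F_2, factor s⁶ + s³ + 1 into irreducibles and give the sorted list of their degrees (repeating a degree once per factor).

Write g(s) = s⁶ + s³ + 1.
Roots in F_2: g(0) = 1; g(1) = 1.
Complete factorization: g(s) = (s⁶ + s³ + 1).
Factor degrees with multiplicity: 6 = 6.

6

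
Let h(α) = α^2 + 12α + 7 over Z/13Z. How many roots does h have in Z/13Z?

2

Evaluate at each of the 13 elements of Z/13Z:
h(0) = 7; h(1) = 7; h(2) = 9; h(3) = 0 → root; h(4) = 6; h(5) = 1; h(6) = 11; h(7) = 10; h(8) = 11; h(9) = 1; h(10) = 6; h(11) = 0 → root; h(12) = 9.
Roots: {3, 11}.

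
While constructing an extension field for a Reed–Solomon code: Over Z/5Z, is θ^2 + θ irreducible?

Write P(θ) = θ^2 + θ.
Check for roots in Z/5Z: P(0) = 0 → root; P(1) = 2; P(2) = 1; P(3) = 2; P(4) = 0 → root.
P(0) = 0, so (θ) divides P(θ); P is reducible.

No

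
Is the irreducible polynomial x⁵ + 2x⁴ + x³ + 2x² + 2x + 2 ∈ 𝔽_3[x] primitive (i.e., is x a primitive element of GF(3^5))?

Write f(x) = x⁵ + 2x⁴ + x³ + 2x² + 2x + 2.
|GF(3^5)^×| = 3^5 − 1 = 242. Prime factorization: 242 = 2·11^2.
f is primitive ⇔ x has order 242 in GF(3)[x]/(f), i.e. x^(242/q) ≠ 1 for each prime q | 242.
x^(121) mod f = 1
x^(22) mod f = x⁴ + x² + 2x + 2.
Since x^(121) = 1, the order of x divides 121 < 242; not primitive.

No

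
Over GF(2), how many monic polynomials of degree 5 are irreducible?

6

x^(2^5) − x is the product of all monic irreducibles of degree dividing 5; Möbius inversion gives N = (1/5) Σ μ(5/d)·2^d.
Divisors of 5: 1, 5; μ(5/d) for each: -1, 1.
Σ = − 2^1 + 2^5 = 30.
N = 30/5 = 6.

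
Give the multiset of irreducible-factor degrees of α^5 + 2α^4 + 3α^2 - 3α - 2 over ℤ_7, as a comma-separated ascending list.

5

Write h(α) = α^5 + 2α^4 + 3α^2 - 3α - 2.
Complete factorization: h(α) = (α^5 + 2α^4 + 3α^2 - 3α - 2).
Factor degrees with multiplicity: 5 = 5.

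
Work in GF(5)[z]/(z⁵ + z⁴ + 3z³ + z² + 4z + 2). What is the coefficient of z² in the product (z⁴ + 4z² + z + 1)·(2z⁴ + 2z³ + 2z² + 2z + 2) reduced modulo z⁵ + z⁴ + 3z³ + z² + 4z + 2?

Multiply in GF(5)[z]: (z⁴ + 4z² + z + 1)·(2z⁴ + 2z³ + 2z² + 2z + 2) = 2z⁸ + 2z⁷ + 2z⁵ + 4z⁴ + 2z³ + 2z² + 4z + 2.
Reduce using z⁵ ≡ 4z⁴ + 2z³ + 4z² + z + 3 (mod z⁵ + z⁴ + 3z³ + z² + 4z + 2).
Reduced: 3z⁴ + z³ + 2z.

0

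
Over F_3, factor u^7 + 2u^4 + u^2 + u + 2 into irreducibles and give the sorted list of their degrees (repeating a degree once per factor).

1, 2, 2, 2

Write g(u) = u^7 + 2u^4 + u^2 + u + 2.
Roots in F_3: g(0) = 2; g(1) = 1; g(2) = 0 → root.
Linear factors from roots: (u + 1).
Complete factorization: g(u) = (u + 1)·(u^2 + 2u + 2)·(u^2 + 1)^2.
Factor degrees with multiplicity: 1 + 2 + 2 + 2 = 7.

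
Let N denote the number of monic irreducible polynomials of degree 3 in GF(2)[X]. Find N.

2

By the necklace-counting formula, N_2(3) = (1/3) Σ_{d|3} μ(3/d)·2^d.
Divisors of 3: 1, 3; μ(3/d) for each: -1, 1.
Σ = − 2^1 + 2^3 = 6.
N = 6/3 = 2.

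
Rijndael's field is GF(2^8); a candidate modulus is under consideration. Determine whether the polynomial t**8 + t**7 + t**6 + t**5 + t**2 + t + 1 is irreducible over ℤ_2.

Yes

Write f(t) = t**8 + t**7 + t**6 + t**5 + t**2 + t + 1.
Check for roots in ℤ_2: f(0) = 1; f(1) = 1.
No roots, so no linear factors.
Monic irreducibles of degree 2 over GF(2): t**2 + t + 1.
None of them divide f (all give nonzero remainder).
Monic irreducibles of degree 3 over GF(2): t**3 + t + 1, t**3 + t**2 + 1.
None of them divide f (all give nonzero remainder).
Monic irreducibles of degree 4 over GF(2): t**4 + t + 1, t**4 + t**3 + 1, t**4 + t**3 + t**2 + t + 1.
None of them divide f (all give nonzero remainder).
No irreducible factor of degree ≤ 4 exists, so f is irreducible over GF(2).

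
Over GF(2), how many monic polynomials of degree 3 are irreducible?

x^(2^3) − x is the product of all monic irreducibles of degree dividing 3; Möbius inversion gives N = (1/3) Σ μ(3/d)·2^d.
Divisors of 3: 1, 3; μ(3/d) for each: -1, 1.
Σ = − 2^1 + 2^3 = 6.
N = 6/3 = 2.

2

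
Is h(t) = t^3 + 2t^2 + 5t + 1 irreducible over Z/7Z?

Check for roots in Z/7Z: h(0) = 1; h(1) = 2; h(2) = 6; h(3) = 5; h(4) = 5; h(5) = 5; h(6) = 4.
No roots. A degree-3 polynomial over a field with no linear factor is irreducible.

Yes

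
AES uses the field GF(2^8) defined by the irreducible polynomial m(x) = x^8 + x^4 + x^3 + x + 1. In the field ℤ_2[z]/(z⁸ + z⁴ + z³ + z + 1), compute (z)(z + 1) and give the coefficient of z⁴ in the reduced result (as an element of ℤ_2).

0

Multiply in ℤ_2[z]: (z)·(z + 1) = z² + z.
Reduced: z² + z.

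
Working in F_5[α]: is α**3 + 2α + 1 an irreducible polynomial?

Write m(α) = α**3 + 2α + 1.
Check for roots in F_5: m(0) = 1; m(1) = 4; m(2) = 3; m(3) = 4; m(4) = 3.
No roots. A degree-3 polynomial over a field with no linear factor is irreducible.

Yes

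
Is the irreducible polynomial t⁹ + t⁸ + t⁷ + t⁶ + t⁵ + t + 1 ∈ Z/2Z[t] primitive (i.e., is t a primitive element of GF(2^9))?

Yes

Write f(t) = t⁹ + t⁸ + t⁷ + t⁶ + t⁵ + t + 1.
|GF(2^9)^×| = 2^9 − 1 = 511. Prime factorization: 511 = 7·73.
f is primitive ⇔ t has order 511 in GF(2)[t]/(f), i.e. t^(511/q) ≠ 1 for each prime q | 511.
t^(73) mod f = t⁷ + t⁶ + t³ + 1.
t^(7) mod f = t⁷.
None equal 1, so t has full order 511; f is primitive.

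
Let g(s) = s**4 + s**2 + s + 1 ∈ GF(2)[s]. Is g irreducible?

Check for roots in GF(2): g(0) = 1; g(1) = 0 → root.
g(1) = 0, so (s − 1) divides g(s); g is reducible.

No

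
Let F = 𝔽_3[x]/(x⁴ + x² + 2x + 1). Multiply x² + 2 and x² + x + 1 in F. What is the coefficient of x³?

Multiply in 𝔽_3[x]: (x² + 2)·(x² + x + 1) = x⁴ + x³ + 2x + 2.
Reduce using x⁴ ≡ 2x² + x + 2 (mod x⁴ + x² + 2x + 1).
Reduced: x³ + 2x² + 1.

1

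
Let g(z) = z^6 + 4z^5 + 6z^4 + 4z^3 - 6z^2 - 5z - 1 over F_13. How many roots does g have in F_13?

1

Evaluate at each of the 13 elements of F_13:
g(0) = 12; g(1) = 3; g(2) = 12; g(3) = 2; g(4) = 0 → root; g(5) = 11; g(6) = 2; g(7) = 8; g(8) = 9; g(9) = 7; g(10) = 4; g(11) = 11; g(12) = 10.
Roots: {4}.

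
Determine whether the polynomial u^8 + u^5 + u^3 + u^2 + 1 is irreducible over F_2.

Yes

Write m(u) = u^8 + u^5 + u^3 + u^2 + 1.
Check for roots in F_2: m(0) = 1; m(1) = 1.
No roots, so no linear factors.
Monic irreducibles of degree 2 over GF(2): u^2 + u + 1.
None of them divide m (all give nonzero remainder).
Monic irreducibles of degree 3 over GF(2): u^3 + u + 1, u^3 + u^2 + 1.
None of them divide m (all give nonzero remainder).
Monic irreducibles of degree 4 over GF(2): u^4 + u + 1, u^4 + u^3 + 1, u^4 + u^3 + u^2 + u + 1.
None of them divide m (all give nonzero remainder).
No irreducible factor of degree ≤ 4 exists, so m is irreducible over GF(2).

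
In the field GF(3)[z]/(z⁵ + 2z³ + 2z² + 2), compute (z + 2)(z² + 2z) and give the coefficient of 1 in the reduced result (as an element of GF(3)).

Multiply in GF(3)[z]: (z + 2)·(z² + 2z) = z³ + z² + z.
Reduced: z³ + z² + z.

0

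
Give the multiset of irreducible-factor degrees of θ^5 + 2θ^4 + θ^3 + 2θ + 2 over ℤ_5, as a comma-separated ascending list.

1, 1, 1, 2

Write f(θ) = θ^5 + 2θ^4 + θ^3 + 2θ + 2.
Roots in ℤ_5: f(0) = 2; f(1) = 3; f(2) = 3; f(3) = 0 → root; f(4) = 0 → root.
Linear factors from roots: (θ + 2), (θ + 1).
Complete factorization: f(θ) = (θ + 1)·(θ + 2)^2·(θ^2 + 2θ - 2).
Factor degrees with multiplicity: 1 + 1 + 1 + 2 = 5.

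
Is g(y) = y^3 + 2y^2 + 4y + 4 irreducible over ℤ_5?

Yes

Check for roots in ℤ_5: g(0) = 4; g(1) = 1; g(2) = 3; g(3) = 1; g(4) = 1.
No roots. A degree-3 polynomial over a field with no linear factor is irreducible.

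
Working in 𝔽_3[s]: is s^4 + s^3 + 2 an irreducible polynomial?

Yes

Write h(s) = s^4 + s^3 + 2.
Check for roots in 𝔽_3: h(0) = 2; h(1) = 1; h(2) = 2.
No roots, so no linear factors.
Monic irreducibles of degree 2 over GF(3): s^2 + 1, s^2 + s + 2, s^2 + 2s + 2.
None of them divide h (all give nonzero remainder).
No irreducible factor of degree ≤ 2 exists, so h is irreducible over GF(3).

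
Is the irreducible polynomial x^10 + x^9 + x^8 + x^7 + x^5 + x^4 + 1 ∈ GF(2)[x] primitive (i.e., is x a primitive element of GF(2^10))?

Write f(x) = x^10 + x^9 + x^8 + x^7 + x^5 + x^4 + 1.
|GF(2^10)^×| = 2^10 − 1 = 1023. Prime factorization: 1023 = 3·11·31.
f is primitive ⇔ x has order 1023 in GF(2)[x]/(f), i.e. x^(1023/q) ≠ 1 for each prime q | 1023.
x^(341) mod f = x^7 + x^6 + x^3 + x.
x^(93) mod f = x^9 + x^8 + x^6 + x.
x^(33) mod f = x^9 + x^6 + x^5 + x^2.
None equal 1, so x has full order 1023; f is primitive.

Yes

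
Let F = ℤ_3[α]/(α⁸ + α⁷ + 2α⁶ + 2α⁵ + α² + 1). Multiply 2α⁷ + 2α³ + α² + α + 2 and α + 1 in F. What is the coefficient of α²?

0

Multiply in ℤ_3[α]: (2α⁷ + 2α³ + α² + α + 2)·(α + 1) = 2α⁸ + 2α⁷ + 2α⁴ + 2α² + 2.
Reduce using α⁸ ≡ 2α⁷ + α⁶ + α⁵ + 2α² + 2 (mod α⁸ + α⁷ + 2α⁶ + 2α⁵ + α² + 1).
Reduced: 2α⁶ + 2α⁵ + 2α⁴.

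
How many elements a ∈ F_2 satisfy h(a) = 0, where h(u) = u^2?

1

Evaluate at each of the 2 elements of F_2:
h(0) = 0 → root; h(1) = 1.
Roots: {0}.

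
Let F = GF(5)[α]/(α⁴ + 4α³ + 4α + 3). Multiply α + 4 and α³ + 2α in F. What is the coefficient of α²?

Multiply in GF(5)[α]: (α + 4)·(α³ + 2α) = α⁴ + 4α³ + 2α² + 3α.
Reduce using α⁴ ≡ α³ + α + 2 (mod α⁴ + 4α³ + 4α + 3).
Reduced: 2α² + 4α + 2.

2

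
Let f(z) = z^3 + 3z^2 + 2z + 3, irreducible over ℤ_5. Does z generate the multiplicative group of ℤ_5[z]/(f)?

|GF(5^3)^×| = 5^3 − 1 = 124. Prime factorization: 124 = 2^2·31.
f is primitive ⇔ z has order 124 in GF(5)[z]/(f), i.e. z^(124/q) ≠ 1 for each prime q | 124.
z^(62) mod f = 4.
z^(4) mod f = 2z^2 + 3z + 4.
None equal 1, so z has full order 124; f is primitive.

Yes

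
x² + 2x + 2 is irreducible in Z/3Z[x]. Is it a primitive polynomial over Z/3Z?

Write f(x) = x² + 2x + 2.
|GF(3^2)^×| = 3^2 − 1 = 8. Prime factorization: 8 = 2^3.
f is primitive ⇔ x has order 8 in GF(3)[x]/(f), i.e. x^(8/q) ≠ 1 for each prime q | 8.
x^(4) mod f = 2.
None equal 1, so x has full order 8; f is primitive.

Yes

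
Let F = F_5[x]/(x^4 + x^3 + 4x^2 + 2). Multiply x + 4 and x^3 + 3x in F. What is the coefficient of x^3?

Multiply in F_5[x]: (x + 4)·(x^3 + 3x) = x^4 + 4x^3 + 3x^2 + 2x.
Reduce using x^4 ≡ 4x^3 + x^2 + 3 (mod x^4 + x^3 + 4x^2 + 2).
Reduced: 3x^3 + 4x^2 + 2x + 3.

3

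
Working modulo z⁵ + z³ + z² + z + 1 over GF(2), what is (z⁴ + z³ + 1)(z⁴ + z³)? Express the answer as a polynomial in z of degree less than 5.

z^3 + z^2 + z + 1

Multiply in GF(2)[z]: (z⁴ + z³ + 1)·(z⁴ + z³) = z⁸ + z⁶ + z⁴ + z³.
Reduce using z⁵ ≡ z³ + z² + z + 1 (mod z⁵ + z³ + z² + z + 1).
Reduced: z³ + z² + z + 1.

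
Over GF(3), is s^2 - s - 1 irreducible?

Write m(s) = s^2 - s - 1.
Check for roots in GF(3): m(0) = 2; m(1) = 2; m(2) = 1.
No roots. A degree-2 polynomial over a field with no linear factor is irreducible.

Yes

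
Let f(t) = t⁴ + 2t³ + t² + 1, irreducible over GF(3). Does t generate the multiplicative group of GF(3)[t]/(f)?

|GF(3^4)^×| = 3^4 − 1 = 80. Prime factorization: 80 = 2^4·5.
f is primitive ⇔ t has order 80 in GF(3)[t]/(f), i.e. t^(80/q) ≠ 1 for each prime q | 80.
t^(40) mod f = 1
t^(16) mod f = t³ + t² + 2t.
Since t^(40) = 1, the order of t divides 40 < 80; not primitive.

No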